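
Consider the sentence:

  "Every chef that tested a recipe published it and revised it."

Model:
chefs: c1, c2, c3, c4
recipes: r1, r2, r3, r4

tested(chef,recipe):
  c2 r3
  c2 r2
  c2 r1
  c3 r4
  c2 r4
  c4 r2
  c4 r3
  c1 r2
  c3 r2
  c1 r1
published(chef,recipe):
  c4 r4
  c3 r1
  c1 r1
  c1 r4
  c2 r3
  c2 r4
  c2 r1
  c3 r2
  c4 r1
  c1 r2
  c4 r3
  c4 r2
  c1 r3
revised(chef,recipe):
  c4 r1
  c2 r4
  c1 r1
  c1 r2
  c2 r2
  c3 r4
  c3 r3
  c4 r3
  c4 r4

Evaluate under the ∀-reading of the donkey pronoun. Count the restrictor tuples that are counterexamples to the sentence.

6

"it" takes "a recipe" as antecedent — a donkey pronoun bound across the clause boundary.
Strong reading: for every (c,r) with tested(c,r), published(c,r) ∧ revised(c,r).
Restrictor pairs: (c1,r1) ✓  (c1,r2) ✓  (c2,r1) ✗  (c2,r2) ✗  (c2,r3) ✗  (c2,r4) ✓  (c3,r2) ✗  (c3,r4) ✗  (c4,r2) ✗  (c4,r3) ✓
Counterexamples (restrictor pairs failing the scope): 6.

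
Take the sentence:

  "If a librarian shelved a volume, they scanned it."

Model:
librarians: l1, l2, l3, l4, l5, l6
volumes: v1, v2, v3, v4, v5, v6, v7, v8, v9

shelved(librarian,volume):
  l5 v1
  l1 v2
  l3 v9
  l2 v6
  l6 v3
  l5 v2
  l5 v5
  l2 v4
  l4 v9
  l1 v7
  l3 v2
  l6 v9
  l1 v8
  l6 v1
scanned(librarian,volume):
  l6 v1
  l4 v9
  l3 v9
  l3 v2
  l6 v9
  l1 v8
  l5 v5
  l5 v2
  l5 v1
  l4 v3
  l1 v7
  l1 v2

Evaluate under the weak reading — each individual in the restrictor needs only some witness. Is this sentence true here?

False

"it" takes "a volume" as antecedent — a donkey pronoun bound across the clause boundary.
Weak reading: every librarian l with some shelved-volume has at least one shelved-volume v such that scanned(l,v).
Per librarian: l1:✓  l2:✗  l3:✓  l4:✓  l5:✓  l6:✓
l2 has no witness among its shelved-volumes.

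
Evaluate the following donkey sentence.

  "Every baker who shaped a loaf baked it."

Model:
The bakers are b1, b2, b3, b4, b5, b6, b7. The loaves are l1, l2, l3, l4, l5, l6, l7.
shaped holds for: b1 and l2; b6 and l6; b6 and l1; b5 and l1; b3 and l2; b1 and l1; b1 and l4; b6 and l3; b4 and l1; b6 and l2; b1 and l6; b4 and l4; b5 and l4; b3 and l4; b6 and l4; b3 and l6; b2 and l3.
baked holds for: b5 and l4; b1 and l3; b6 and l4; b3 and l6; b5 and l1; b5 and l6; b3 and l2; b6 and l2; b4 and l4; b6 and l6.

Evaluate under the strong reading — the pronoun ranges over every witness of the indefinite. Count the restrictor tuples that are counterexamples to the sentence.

9

"it" takes "a loaf" as antecedent — a donkey pronoun bound across the clause boundary.
Strong reading: for every (b,l) with shaped(b,l), baked(b,l).
Restrictor pairs: (b1,l1) ✗  (b1,l2) ✗  (b1,l4) ✗  (b1,l6) ✗  (b2,l3) ✗  (b3,l2) ✓  (b3,l4) ✗  (b3,l6) ✓  (b4,l1) ✗  (b4,l4) ✓  (b5,l1) ✓  (b5,l4) ✓  (b6,l1) ✗  (b6,l2) ✓  (b6,l3) ✗  (b6,l4) ✓  (b6,l6) ✓
Counterexamples (restrictor pairs failing the scope): 9.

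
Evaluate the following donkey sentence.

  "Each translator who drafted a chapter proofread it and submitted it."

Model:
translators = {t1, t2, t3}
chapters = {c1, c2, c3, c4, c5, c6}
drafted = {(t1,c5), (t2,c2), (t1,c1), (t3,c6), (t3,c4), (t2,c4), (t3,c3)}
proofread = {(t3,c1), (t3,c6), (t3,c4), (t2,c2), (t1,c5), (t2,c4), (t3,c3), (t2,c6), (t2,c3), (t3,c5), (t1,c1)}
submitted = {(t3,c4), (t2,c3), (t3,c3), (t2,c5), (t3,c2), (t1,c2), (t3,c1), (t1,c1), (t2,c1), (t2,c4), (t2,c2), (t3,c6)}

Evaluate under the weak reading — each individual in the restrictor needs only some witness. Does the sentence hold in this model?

"it" takes "a chapter" as antecedent — a donkey pronoun bound across the clause boundary.
Weak reading: every translator t with some drafted-chapter has at least one drafted-chapter c such that proofread(t,c) ∧ submitted(t,c).
Per translator: t1:✓  t2:✓  t3:✓
Every translator in the restrictor has a witness.

True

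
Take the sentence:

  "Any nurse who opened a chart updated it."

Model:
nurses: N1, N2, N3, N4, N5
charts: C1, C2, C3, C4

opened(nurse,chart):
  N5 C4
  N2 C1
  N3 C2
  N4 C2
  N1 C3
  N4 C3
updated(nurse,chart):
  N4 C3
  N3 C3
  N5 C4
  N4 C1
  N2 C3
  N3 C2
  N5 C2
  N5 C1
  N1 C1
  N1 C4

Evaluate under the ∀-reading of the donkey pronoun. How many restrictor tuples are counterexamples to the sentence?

3

"it" takes "a chart" as antecedent — a donkey pronoun bound across the clause boundary.
Strong reading: for every (n,c) with opened(n,c), updated(n,c).
Restrictor pairs: (N1,C3) ✗  (N2,C1) ✗  (N3,C2) ✓  (N4,C2) ✗  (N4,C3) ✓  (N5,C4) ✓
Counterexamples (restrictor pairs failing the scope): 3.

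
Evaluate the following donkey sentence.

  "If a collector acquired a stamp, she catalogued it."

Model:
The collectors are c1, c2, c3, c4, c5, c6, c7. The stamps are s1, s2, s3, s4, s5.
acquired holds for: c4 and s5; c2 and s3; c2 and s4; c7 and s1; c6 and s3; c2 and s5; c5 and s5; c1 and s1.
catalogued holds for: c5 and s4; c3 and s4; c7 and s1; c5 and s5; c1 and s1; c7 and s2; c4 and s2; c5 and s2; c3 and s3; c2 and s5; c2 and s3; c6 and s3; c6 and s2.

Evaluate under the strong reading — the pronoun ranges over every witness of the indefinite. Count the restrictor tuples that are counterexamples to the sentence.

2

"it" takes "a stamp" as antecedent — a donkey pronoun bound across the clause boundary.
Strong reading: for every (c,s) with acquired(c,s), catalogued(c,s).
Restrictor pairs: (c1,s1) ✓  (c2,s3) ✓  (c2,s4) ✗  (c2,s5) ✓  (c4,s5) ✗  (c5,s5) ✓  (c6,s3) ✓  (c7,s1) ✓
Counterexamples (restrictor pairs failing the scope): 2.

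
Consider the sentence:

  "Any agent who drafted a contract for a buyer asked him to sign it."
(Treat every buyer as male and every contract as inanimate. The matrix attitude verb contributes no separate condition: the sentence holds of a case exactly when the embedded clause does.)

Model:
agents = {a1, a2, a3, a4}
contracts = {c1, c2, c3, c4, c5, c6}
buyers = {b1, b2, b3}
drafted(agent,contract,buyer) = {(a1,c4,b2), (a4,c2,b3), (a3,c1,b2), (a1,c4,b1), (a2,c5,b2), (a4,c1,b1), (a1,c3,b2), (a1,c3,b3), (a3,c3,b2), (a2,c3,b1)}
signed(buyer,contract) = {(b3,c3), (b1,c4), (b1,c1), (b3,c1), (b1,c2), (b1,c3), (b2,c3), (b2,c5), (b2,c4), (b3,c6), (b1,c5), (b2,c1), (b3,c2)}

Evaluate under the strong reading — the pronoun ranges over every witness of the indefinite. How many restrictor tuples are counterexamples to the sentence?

"him" takes "a buyer" as antecedent and "it" takes "a contract"; both are donkey pronouns co-varying with the restrictor.
Strong reading: for every (a,c,b) with drafted(a,c,b), signed(b,c).
Restrictor triples: (a1,c3,b2)→signed(b2,c3) ✓  (a1,c3,b3)→signed(b3,c3) ✓  (a1,c4,b1)→signed(b1,c4) ✓  (a1,c4,b2)→signed(b2,c4) ✓  (a2,c3,b1)→signed(b1,c3) ✓  (a2,c5,b2)→signed(b2,c5) ✓  (a3,c1,b2)→signed(b2,c1) ✓  (a3,c3,b2)→signed(b2,c3) ✓  (a4,c1,b1)→signed(b1,c1) ✓  (a4,c2,b3)→signed(b3,c2) ✓
Counterexamples (restrictor triples failing the scope): 0.

0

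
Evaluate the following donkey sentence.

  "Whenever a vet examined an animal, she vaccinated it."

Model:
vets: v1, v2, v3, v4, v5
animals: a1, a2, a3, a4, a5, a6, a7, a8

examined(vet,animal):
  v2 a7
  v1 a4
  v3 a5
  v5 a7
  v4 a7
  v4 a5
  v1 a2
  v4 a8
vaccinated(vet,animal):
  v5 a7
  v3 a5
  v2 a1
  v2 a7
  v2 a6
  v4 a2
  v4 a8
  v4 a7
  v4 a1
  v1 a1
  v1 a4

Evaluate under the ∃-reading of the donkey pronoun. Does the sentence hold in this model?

"it" takes "an animal" as antecedent — a donkey pronoun bound across the clause boundary.
Weak reading: every vet v with some examined-animal has at least one examined-animal a such that vaccinated(v,a).
Per vet: v1:✓  v2:✓  v3:✓  v4:✓  v5:✓
Every vet in the restrictor has a witness.

True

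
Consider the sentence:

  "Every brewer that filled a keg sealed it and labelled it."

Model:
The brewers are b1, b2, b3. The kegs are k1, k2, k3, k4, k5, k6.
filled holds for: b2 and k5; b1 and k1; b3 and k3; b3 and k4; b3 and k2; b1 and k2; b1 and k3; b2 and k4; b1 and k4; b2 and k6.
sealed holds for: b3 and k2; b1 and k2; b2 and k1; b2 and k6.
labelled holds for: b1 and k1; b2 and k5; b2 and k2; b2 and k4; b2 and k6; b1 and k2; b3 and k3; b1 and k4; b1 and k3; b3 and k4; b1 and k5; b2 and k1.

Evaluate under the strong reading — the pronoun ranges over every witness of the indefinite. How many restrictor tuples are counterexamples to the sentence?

8

"it" takes "a keg" as antecedent — a donkey pronoun bound across the clause boundary.
Strong reading: for every (b,k) with filled(b,k), sealed(b,k) ∧ labelled(b,k).
Restrictor pairs: (b1,k1) ✗  (b1,k2) ✓  (b1,k3) ✗  (b1,k4) ✗  (b2,k4) ✗  (b2,k5) ✗  (b2,k6) ✓  (b3,k2) ✗  (b3,k3) ✗  (b3,k4) ✗
Counterexamples (restrictor pairs failing the scope): 8.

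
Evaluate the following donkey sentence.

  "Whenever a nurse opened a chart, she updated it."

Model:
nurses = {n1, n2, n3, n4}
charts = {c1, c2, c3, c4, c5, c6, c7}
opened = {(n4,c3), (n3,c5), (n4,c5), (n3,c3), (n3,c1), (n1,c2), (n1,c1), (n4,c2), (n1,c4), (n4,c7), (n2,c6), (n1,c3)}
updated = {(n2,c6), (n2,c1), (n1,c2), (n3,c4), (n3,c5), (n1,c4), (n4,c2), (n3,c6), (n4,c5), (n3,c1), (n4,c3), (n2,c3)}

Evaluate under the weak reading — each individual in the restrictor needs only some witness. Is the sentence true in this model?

True

"it" takes "a chart" as antecedent — a donkey pronoun bound across the clause boundary.
Weak reading: every nurse n with some opened-chart has at least one opened-chart c such that updated(n,c).
Per nurse: n1:✓  n2:✓  n3:✓  n4:✓
Every nurse in the restrictor has a witness.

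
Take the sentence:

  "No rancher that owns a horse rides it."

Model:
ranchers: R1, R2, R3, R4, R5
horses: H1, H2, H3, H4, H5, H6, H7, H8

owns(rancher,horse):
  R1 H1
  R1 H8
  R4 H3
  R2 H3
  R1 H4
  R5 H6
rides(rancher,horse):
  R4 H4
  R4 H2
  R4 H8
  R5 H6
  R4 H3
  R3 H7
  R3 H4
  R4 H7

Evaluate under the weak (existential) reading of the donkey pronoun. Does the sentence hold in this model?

False

"it" takes "a horse" as antecedent — a donkey pronoun bound across the clause boundary.
Truth condition: for no (r,h) with owns(r,h) does rides(r,h) hold.
Restrictor pairs — does the scope hold? (R1,H1):fails  (R1,H4):fails  (R1,H8):fails  (R2,H3):fails  (R4,H3):holds  (R5,H6):holds
Scope holds for 2 pair(s), so the sentence is false.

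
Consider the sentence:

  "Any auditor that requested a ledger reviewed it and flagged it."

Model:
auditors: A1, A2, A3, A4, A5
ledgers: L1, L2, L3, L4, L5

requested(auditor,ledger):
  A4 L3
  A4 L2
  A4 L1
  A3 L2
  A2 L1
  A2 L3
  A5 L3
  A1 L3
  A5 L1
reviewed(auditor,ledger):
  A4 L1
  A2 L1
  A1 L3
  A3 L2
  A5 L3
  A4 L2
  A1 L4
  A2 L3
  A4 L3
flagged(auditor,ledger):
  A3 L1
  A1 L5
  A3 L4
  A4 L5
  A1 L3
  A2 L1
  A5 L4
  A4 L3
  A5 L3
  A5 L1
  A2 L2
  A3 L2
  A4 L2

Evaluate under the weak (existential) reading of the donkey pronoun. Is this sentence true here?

True

"it" takes "a ledger" as antecedent — a donkey pronoun bound across the clause boundary.
Weak reading: every auditor a with some requested-ledger has at least one requested-ledger l such that reviewed(a,l) ∧ flagged(a,l).
Per auditor: A1:✓  A2:✓  A3:✓  A4:✓  A5:✓
Every auditor in the restrictor has a witness.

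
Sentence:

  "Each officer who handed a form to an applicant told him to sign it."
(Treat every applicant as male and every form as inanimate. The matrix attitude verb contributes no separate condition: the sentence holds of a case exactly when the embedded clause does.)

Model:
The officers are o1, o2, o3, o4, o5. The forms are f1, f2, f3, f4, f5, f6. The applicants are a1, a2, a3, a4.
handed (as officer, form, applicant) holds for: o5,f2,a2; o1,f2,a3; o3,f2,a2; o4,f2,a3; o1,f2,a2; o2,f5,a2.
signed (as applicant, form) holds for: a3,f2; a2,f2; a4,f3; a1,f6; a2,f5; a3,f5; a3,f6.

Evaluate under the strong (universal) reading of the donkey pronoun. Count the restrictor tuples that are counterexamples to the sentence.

"him" takes "an applicant" as antecedent and "it" takes "a form"; both are donkey pronouns co-varying with the restrictor.
Strong reading: for every (o,f,a) with handed(o,f,a), signed(a,f).
Restrictor triples: (o1,f2,a2)→signed(a2,f2) ✓  (o1,f2,a3)→signed(a3,f2) ✓  (o2,f5,a2)→signed(a2,f5) ✓  (o3,f2,a2)→signed(a2,f2) ✓  (o4,f2,a3)→signed(a3,f2) ✓  (o5,f2,a2)→signed(a2,f2) ✓
Counterexamples (restrictor triples failing the scope): 0.

0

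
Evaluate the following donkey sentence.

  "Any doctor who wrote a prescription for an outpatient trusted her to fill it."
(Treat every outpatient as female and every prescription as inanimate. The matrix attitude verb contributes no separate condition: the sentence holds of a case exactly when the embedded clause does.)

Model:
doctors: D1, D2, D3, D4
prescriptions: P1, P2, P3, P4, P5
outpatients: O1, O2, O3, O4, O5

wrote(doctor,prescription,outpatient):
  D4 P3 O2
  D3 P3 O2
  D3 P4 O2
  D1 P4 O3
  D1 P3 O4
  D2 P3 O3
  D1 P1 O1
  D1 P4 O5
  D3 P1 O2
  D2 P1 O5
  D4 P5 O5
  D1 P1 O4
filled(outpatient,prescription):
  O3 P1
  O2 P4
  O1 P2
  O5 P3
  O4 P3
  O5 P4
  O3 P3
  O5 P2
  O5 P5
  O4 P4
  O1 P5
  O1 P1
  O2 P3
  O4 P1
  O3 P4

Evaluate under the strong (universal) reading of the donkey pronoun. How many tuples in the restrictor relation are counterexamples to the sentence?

"her" takes "an outpatient" as antecedent and "it" takes "a prescription"; both are donkey pronouns co-varying with the restrictor.
Strong reading: for every (d,p,o) with wrote(d,p,o), filled(o,p).
Restrictor triples: (D1,P1,O1)→filled(O1,P1) ✓  (D1,P1,O4)→filled(O4,P1) ✓  (D1,P3,O4)→filled(O4,P3) ✓  (D1,P4,O3)→filled(O3,P4) ✓  (D1,P4,O5)→filled(O5,P4) ✓  (D2,P1,O5)→filled(O5,P1) ✗  (D2,P3,O3)→filled(O3,P3) ✓  (D3,P1,O2)→filled(O2,P1) ✗  (D3,P3,O2)→filled(O2,P3) ✓  (D3,P4,O2)→filled(O2,P4) ✓  (D4,P3,O2)→filled(O2,P3) ✓  (D4,P5,O5)→filled(O5,P5) ✓
Counterexamples (restrictor triples failing the scope): 2.

2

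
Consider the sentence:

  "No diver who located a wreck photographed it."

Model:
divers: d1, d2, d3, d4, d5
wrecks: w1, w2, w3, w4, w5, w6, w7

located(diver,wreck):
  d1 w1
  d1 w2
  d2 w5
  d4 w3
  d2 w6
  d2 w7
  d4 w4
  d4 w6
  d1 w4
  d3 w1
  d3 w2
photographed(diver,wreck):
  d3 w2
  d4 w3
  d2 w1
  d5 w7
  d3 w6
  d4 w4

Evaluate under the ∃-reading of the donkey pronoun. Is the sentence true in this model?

"it" takes "a wreck" as antecedent — a donkey pronoun bound across the clause boundary.
Truth condition: for no (d,w) with located(d,w) does photographed(d,w) hold.
Restrictor pairs — does the scope hold? (d1,w1):fails  (d1,w2):fails  (d1,w4):fails  (d2,w5):fails  (d2,w6):fails  (d2,w7):fails  (d3,w1):fails  (d3,w2):holds  (d4,w3):holds  (d4,w4):holds  (d4,w6):fails
Scope holds for 3 pair(s), so the sentence is false.

False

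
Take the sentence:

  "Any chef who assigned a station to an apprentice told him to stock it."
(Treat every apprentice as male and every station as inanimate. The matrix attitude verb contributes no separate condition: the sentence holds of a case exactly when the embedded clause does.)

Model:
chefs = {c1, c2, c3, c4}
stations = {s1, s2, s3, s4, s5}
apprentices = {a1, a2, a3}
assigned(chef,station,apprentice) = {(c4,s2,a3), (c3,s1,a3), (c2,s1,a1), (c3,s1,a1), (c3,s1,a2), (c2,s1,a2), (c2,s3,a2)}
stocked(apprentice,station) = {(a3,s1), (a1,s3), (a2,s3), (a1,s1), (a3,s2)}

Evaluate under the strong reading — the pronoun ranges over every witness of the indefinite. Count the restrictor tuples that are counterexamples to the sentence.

2

"him" takes "an apprentice" as antecedent and "it" takes "a station"; both are donkey pronouns co-varying with the restrictor.
Strong reading: for every (c,s,a) with assigned(c,s,a), stocked(a,s).
Restrictor triples: (c2,s1,a1)→stocked(a1,s1) ✓  (c2,s1,a2)→stocked(a2,s1) ✗  (c2,s3,a2)→stocked(a2,s3) ✓  (c3,s1,a1)→stocked(a1,s1) ✓  (c3,s1,a2)→stocked(a2,s1) ✗  (c3,s1,a3)→stocked(a3,s1) ✓  (c4,s2,a3)→stocked(a3,s2) ✓
Counterexamples (restrictor triples failing the scope): 2.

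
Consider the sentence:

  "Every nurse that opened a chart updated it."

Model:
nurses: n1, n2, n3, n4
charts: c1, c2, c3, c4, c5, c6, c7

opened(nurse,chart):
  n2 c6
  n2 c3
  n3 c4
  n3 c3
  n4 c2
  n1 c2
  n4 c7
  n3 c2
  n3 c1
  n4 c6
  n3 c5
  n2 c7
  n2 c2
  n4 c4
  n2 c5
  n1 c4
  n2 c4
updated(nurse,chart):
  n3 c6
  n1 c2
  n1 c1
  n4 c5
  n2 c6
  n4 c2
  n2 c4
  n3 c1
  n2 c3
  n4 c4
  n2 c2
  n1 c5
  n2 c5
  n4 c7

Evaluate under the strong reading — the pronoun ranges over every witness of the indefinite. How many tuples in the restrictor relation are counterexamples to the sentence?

7

"it" takes "a chart" as antecedent — a donkey pronoun bound across the clause boundary.
Strong reading: for every (n,c) with opened(n,c), updated(n,c).
Restrictor pairs: (n1,c2) ✓  (n1,c4) ✗  (n2,c2) ✓  (n2,c3) ✓  (n2,c4) ✓  (n2,c5) ✓  (n2,c6) ✓  (n2,c7) ✗  (n3,c1) ✓  (n3,c2) ✗  (n3,c3) ✗  (n3,c4) ✗  (n3,c5) ✗  (n4,c2) ✓  (n4,c4) ✓  (n4,c6) ✗  (n4,c7) ✓
Counterexamples (restrictor pairs failing the scope): 7.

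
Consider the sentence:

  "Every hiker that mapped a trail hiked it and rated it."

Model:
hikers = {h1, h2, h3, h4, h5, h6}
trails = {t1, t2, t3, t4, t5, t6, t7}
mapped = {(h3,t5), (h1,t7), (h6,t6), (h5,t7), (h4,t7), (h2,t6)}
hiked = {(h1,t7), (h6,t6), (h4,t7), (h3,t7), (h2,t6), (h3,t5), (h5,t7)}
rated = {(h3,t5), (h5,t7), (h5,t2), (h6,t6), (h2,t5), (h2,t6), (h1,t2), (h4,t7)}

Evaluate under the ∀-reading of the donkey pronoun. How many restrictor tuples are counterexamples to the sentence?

"it" takes "a trail" as antecedent — a donkey pronoun bound across the clause boundary.
Strong reading: for every (h,t) with mapped(h,t), hiked(h,t) ∧ rated(h,t).
Restrictor pairs: (h1,t7) ✗  (h2,t6) ✓  (h3,t5) ✓  (h4,t7) ✓  (h5,t7) ✓  (h6,t6) ✓
Counterexamples (restrictor pairs failing the scope): 1.

1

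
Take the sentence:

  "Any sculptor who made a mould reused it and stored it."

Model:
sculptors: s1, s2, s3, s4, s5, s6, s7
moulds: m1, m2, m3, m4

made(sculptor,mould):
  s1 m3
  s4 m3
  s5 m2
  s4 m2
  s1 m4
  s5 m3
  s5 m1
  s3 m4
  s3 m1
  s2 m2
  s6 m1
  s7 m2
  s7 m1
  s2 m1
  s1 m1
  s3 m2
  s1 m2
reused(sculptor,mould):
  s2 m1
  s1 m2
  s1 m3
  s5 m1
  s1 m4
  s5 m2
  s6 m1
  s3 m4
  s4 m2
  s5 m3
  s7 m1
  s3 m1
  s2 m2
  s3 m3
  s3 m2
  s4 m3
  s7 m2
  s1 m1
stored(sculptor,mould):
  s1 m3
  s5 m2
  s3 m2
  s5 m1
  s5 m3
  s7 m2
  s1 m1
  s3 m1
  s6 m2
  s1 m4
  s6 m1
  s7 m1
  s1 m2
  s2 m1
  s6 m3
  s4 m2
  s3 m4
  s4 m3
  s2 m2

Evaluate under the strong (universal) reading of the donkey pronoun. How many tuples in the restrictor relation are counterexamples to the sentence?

"it" takes "a mould" as antecedent — a donkey pronoun bound across the clause boundary.
Strong reading: for every (s,m) with made(s,m), reused(s,m) ∧ stored(s,m).
Restrictor pairs: (s1,m1) ✓  (s1,m2) ✓  (s1,m3) ✓  (s1,m4) ✓  (s2,m1) ✓  (s2,m2) ✓  (s3,m1) ✓  (s3,m2) ✓  (s3,m4) ✓  (s4,m2) ✓  (s4,m3) ✓  (s5,m1) ✓  (s5,m2) ✓  (s5,m3) ✓  (s6,m1) ✓  (s7,m1) ✓  (s7,m2) ✓
Counterexamples (restrictor pairs failing the scope): 0.

0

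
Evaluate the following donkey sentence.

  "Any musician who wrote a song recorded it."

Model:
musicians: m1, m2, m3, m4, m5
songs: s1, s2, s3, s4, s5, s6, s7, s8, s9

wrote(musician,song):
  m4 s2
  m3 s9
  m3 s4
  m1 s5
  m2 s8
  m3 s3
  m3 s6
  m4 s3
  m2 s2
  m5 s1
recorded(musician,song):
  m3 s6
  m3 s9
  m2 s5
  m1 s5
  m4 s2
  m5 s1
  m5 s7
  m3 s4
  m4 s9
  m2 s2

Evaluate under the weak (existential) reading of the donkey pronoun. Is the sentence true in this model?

True

"it" takes "a song" as antecedent — a donkey pronoun bound across the clause boundary.
Weak reading: every musician m with some wrote-song has at least one wrote-song s such that recorded(m,s).
Per musician: m1:✓  m2:✓  m3:✓  m4:✓  m5:✓
Every musician in the restrictor has a witness.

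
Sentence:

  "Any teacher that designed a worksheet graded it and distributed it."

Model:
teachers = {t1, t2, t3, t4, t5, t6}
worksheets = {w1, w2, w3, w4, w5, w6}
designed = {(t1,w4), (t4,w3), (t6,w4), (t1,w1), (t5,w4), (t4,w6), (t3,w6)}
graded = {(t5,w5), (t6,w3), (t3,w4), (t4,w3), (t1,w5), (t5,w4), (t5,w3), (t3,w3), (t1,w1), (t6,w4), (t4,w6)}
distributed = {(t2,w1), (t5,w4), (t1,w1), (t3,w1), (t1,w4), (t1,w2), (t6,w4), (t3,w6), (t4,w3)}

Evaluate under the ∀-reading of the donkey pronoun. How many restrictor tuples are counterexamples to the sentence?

3

"it" takes "a worksheet" as antecedent — a donkey pronoun bound across the clause boundary.
Strong reading: for every (t,w) with designed(t,w), graded(t,w) ∧ distributed(t,w).
Restrictor pairs: (t1,w1) ✓  (t1,w4) ✗  (t3,w6) ✗  (t4,w3) ✓  (t4,w6) ✗  (t5,w4) ✓  (t6,w4) ✓
Counterexamples (restrictor pairs failing the scope): 3.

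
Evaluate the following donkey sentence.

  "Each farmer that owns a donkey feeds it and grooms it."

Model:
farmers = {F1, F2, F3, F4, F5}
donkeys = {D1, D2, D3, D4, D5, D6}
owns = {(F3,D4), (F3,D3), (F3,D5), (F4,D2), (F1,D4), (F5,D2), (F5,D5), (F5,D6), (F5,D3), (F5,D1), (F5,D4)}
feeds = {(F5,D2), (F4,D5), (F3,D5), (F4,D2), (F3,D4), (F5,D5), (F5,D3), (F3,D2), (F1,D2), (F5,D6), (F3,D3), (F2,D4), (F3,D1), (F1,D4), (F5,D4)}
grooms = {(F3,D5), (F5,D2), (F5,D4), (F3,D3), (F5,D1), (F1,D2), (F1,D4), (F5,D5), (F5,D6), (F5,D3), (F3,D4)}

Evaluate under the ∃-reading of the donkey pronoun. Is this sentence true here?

False

"it" takes "a donkey" as antecedent — a donkey pronoun bound across the clause boundary.
Weak reading: every farmer f with some owns-donkey has at least one owns-donkey d such that feeds(f,d) ∧ grooms(f,d).
Per farmer: F1:✓  F3:✓  F4:✗  F5:✓
F4 has no witness among its owns-donkeys.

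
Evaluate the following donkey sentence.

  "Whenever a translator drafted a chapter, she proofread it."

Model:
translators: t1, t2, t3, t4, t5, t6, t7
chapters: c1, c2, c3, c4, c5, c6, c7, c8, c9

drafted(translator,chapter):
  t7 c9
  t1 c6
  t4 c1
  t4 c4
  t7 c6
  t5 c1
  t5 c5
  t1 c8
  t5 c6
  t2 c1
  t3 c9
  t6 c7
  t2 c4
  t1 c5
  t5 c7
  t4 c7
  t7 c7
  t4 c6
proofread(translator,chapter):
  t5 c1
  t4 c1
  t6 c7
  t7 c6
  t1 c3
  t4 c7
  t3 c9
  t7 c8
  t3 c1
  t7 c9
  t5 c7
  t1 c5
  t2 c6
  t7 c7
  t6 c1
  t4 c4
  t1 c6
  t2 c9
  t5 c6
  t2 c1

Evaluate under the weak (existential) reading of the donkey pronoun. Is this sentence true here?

True

"it" takes "a chapter" as antecedent — a donkey pronoun bound across the clause boundary.
Weak reading: every translator t with some drafted-chapter has at least one drafted-chapter c such that proofread(t,c).
Per translator: t1:✓  t2:✓  t3:✓  t4:✓  t5:✓  t6:✓  t7:✓
Every translator in the restrictor has a witness.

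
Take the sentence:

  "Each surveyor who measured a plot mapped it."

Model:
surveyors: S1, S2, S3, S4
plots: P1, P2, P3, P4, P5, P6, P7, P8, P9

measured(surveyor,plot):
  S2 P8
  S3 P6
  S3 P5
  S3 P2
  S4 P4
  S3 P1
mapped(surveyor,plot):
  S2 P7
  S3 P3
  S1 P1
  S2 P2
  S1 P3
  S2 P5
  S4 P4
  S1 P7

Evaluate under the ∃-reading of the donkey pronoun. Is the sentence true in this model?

"it" takes "a plot" as antecedent — a donkey pronoun bound across the clause boundary.
Weak reading: every surveyor s with some measured-plot has at least one measured-plot p such that mapped(s,p).
Per surveyor: S2:✗  S3:✗  S4:✓
S2 has no witness among its measured-plots.

False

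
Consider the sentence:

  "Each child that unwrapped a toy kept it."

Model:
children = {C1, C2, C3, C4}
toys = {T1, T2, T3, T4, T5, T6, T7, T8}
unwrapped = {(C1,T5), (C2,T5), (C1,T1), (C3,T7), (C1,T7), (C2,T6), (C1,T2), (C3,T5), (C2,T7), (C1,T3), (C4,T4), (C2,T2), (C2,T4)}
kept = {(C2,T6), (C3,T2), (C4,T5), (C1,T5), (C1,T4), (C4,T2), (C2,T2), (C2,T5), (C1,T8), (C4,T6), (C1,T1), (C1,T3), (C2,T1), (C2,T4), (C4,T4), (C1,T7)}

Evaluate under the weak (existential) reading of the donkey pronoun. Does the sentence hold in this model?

"it" takes "a toy" as antecedent — a donkey pronoun bound across the clause boundary.
Weak reading: every child c with some unwrapped-toy has at least one unwrapped-toy t such that kept(c,t).
Per child: C1:✓  C2:✓  C3:✗  C4:✓
C3 has no witness among its unwrapped-toys.

False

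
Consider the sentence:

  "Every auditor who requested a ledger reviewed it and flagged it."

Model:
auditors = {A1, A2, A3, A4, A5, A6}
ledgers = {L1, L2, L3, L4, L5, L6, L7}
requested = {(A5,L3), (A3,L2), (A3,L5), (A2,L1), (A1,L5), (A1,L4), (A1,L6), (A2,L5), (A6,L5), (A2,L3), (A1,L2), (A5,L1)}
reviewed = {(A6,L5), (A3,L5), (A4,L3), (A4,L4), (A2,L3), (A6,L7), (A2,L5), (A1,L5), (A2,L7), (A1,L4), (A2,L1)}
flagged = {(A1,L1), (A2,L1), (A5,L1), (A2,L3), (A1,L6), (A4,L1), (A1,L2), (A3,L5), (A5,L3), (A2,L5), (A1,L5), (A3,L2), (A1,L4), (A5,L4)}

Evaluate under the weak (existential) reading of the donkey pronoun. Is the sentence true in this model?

"it" takes "a ledger" as antecedent — a donkey pronoun bound across the clause boundary.
Weak reading: every auditor a with some requested-ledger has at least one requested-ledger l such that reviewed(a,l) ∧ flagged(a,l).
Per auditor: A1:✓  A2:✓  A3:✓  A5:✗  A6:✗
A5 has no witness among its requested-ledgers.

False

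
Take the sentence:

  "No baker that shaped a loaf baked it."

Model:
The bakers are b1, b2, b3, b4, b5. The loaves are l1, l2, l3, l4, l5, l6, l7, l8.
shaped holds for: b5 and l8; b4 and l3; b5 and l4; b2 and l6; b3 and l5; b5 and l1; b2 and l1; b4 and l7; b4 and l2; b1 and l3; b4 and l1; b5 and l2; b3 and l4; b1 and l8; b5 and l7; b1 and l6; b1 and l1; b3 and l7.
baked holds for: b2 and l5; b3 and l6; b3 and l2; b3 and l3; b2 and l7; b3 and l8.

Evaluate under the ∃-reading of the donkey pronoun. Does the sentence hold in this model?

"it" takes "a loaf" as antecedent — a donkey pronoun bound across the clause boundary.
Truth condition: for no (b,l) with shaped(b,l) does baked(b,l) hold.
Restrictor pairs — does the scope hold? (b1,l1):fails  (b1,l3):fails  (b1,l6):fails  (b1,l8):fails  (b2,l1):fails  (b2,l6):fails  (b3,l4):fails  (b3,l5):fails  (b3,l7):fails  (b4,l1):fails  (b4,l2):fails  (b4,l3):fails  (b4,l7):fails  (b5,l1):fails  (b5,l2):fails  (b5,l4):fails  (b5,l7):fails  (b5,l8):fails
Scope holds for no restrictor pair, so the sentence is true.

True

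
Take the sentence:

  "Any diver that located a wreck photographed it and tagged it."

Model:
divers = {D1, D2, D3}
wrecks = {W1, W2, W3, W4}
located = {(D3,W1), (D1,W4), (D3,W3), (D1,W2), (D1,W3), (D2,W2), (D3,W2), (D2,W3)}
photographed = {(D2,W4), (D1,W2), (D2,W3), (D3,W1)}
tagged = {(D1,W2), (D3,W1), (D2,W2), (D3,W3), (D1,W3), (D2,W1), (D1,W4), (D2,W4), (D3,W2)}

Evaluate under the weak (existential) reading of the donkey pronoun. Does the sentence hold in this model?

False

"it" takes "a wreck" as antecedent — a donkey pronoun bound across the clause boundary.
Weak reading: every diver d with some located-wreck has at least one located-wreck w such that photographed(d,w) ∧ tagged(d,w).
Per diver: D1:✓  D2:✗  D3:✓
D2 has no witness among its located-wrecks.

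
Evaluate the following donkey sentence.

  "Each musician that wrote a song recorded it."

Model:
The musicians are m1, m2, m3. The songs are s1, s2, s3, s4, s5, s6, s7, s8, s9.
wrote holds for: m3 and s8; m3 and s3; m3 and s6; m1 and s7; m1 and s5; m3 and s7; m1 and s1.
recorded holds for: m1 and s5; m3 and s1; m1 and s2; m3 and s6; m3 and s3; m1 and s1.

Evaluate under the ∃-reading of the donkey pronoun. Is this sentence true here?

"it" takes "a song" as antecedent — a donkey pronoun bound across the clause boundary.
Weak reading: every musician m with some wrote-song has at least one wrote-song s such that recorded(m,s).
Per musician: m1:✓  m3:✓
Every musician in the restrictor has a witness.

True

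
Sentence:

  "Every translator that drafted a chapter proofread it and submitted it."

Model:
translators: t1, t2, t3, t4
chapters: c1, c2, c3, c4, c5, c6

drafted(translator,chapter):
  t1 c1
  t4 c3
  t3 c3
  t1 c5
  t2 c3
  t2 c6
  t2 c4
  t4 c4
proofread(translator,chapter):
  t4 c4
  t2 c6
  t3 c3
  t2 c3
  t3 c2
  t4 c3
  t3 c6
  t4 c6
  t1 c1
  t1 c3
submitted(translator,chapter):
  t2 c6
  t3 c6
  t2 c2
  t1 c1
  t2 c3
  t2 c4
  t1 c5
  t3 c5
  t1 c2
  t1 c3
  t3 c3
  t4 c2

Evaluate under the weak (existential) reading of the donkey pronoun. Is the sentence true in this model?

False

"it" takes "a chapter" as antecedent — a donkey pronoun bound across the clause boundary.
Weak reading: every translator t with some drafted-chapter has at least one drafted-chapter c such that proofread(t,c) ∧ submitted(t,c).
Per translator: t1:✓  t2:✓  t3:✓  t4:✗
t4 has no witness among its drafted-chapters.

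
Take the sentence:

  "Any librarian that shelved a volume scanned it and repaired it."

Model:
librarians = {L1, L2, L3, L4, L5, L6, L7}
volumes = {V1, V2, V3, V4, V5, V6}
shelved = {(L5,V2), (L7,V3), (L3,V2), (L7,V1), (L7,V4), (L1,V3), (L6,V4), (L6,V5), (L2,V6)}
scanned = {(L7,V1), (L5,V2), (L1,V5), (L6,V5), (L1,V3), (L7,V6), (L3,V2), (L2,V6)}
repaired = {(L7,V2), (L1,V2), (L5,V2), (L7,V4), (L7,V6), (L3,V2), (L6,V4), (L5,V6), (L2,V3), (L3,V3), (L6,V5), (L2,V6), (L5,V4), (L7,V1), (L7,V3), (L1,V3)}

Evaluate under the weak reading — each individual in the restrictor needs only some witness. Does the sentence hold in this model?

"it" takes "a volume" as antecedent — a donkey pronoun bound across the clause boundary.
Weak reading: every librarian l with some shelved-volume has at least one shelved-volume v such that scanned(l,v) ∧ repaired(l,v).
Per librarian: L1:✓  L2:✓  L3:✓  L5:✓  L6:✓  L7:✓
Every librarian in the restrictor has a witness.

True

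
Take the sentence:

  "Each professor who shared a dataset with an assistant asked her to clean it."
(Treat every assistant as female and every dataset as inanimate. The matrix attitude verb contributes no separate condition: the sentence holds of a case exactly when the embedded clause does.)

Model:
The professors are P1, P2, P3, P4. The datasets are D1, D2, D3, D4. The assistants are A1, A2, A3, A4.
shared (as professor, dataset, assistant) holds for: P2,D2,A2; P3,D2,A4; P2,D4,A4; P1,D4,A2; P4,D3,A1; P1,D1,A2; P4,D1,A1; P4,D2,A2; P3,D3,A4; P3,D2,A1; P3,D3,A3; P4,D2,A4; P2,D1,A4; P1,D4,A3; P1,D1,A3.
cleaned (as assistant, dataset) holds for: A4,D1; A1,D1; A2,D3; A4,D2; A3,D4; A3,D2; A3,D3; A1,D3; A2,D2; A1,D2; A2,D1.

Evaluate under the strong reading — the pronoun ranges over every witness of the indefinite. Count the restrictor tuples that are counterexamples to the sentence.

4

"her" takes "an assistant" as antecedent and "it" takes "a dataset"; both are donkey pronouns co-varying with the restrictor.
Strong reading: for every (p,d,a) with shared(p,d,a), cleaned(a,d).
Restrictor triples: (P1,D1,A2)→cleaned(A2,D1) ✓  (P1,D1,A3)→cleaned(A3,D1) ✗  (P1,D4,A2)→cleaned(A2,D4) ✗  (P1,D4,A3)→cleaned(A3,D4) ✓  (P2,D1,A4)→cleaned(A4,D1) ✓  (P2,D2,A2)→cleaned(A2,D2) ✓  (P2,D4,A4)→cleaned(A4,D4) ✗  (P3,D2,A1)→cleaned(A1,D2) ✓  (P3,D2,A4)→cleaned(A4,D2) ✓  (P3,D3,A3)→cleaned(A3,D3) ✓  (P3,D3,A4)→cleaned(A4,D3) ✗  (P4,D1,A1)→cleaned(A1,D1) ✓  (P4,D2,A2)→cleaned(A2,D2) ✓  (P4,D2,A4)→cleaned(A4,D2) ✓  (P4,D3,A1)→cleaned(A1,D3) ✓
Counterexamples (restrictor triples failing the scope): 4.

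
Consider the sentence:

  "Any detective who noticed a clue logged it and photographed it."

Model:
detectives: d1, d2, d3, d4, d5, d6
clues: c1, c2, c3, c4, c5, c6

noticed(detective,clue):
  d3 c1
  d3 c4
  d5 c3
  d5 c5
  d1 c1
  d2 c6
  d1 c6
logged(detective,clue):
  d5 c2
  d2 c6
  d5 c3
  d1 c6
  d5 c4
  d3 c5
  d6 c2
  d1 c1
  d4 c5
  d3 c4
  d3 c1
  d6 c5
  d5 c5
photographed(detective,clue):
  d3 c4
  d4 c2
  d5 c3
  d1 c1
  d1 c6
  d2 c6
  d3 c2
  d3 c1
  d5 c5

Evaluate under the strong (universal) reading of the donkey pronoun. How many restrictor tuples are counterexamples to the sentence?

0

"it" takes "a clue" as antecedent — a donkey pronoun bound across the clause boundary.
Strong reading: for every (d,c) with noticed(d,c), logged(d,c) ∧ photographed(d,c).
Restrictor pairs: (d1,c1) ✓  (d1,c6) ✓  (d2,c6) ✓  (d3,c1) ✓  (d3,c4) ✓  (d5,c3) ✓  (d5,c5) ✓
Counterexamples (restrictor pairs failing the scope): 0.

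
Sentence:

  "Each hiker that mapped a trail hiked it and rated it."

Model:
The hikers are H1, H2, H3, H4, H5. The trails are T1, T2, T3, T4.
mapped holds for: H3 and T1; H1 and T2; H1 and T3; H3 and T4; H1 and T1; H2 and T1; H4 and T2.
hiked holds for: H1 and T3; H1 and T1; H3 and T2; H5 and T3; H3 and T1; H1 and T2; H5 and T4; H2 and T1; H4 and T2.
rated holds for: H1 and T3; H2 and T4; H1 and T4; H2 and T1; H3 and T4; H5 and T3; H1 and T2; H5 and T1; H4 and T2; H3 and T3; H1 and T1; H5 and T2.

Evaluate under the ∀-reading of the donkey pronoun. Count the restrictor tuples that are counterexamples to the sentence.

2

"it" takes "a trail" as antecedent — a donkey pronoun bound across the clause boundary.
Strong reading: for every (h,t) with mapped(h,t), hiked(h,t) ∧ rated(h,t).
Restrictor pairs: (H1,T1) ✓  (H1,T2) ✓  (H1,T3) ✓  (H2,T1) ✓  (H3,T1) ✗  (H3,T4) ✗  (H4,T2) ✓
Counterexamples (restrictor pairs failing the scope): 2.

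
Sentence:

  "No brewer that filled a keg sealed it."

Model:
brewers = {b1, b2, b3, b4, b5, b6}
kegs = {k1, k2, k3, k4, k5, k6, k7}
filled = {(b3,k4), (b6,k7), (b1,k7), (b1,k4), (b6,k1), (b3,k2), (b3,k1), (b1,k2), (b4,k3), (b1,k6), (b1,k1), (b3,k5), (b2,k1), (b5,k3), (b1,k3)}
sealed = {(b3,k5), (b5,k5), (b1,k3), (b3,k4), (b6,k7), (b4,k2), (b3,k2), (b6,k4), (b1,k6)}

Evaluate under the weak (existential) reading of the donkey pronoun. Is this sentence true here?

False

"it" takes "a keg" as antecedent — a donkey pronoun bound across the clause boundary.
Truth condition: for no (b,k) with filled(b,k) does sealed(b,k) hold.
Restrictor pairs — does the scope hold? (b1,k1):fails  (b1,k2):fails  (b1,k3):holds  (b1,k4):fails  (b1,k6):holds  (b1,k7):fails  (b2,k1):fails  (b3,k1):fails  (b3,k2):holds  (b3,k4):holds  (b3,k5):holds  (b4,k3):fails  (b5,k3):fails  (b6,k1):fails  (b6,k7):holds
Scope holds for 6 pair(s), so the sentence is false.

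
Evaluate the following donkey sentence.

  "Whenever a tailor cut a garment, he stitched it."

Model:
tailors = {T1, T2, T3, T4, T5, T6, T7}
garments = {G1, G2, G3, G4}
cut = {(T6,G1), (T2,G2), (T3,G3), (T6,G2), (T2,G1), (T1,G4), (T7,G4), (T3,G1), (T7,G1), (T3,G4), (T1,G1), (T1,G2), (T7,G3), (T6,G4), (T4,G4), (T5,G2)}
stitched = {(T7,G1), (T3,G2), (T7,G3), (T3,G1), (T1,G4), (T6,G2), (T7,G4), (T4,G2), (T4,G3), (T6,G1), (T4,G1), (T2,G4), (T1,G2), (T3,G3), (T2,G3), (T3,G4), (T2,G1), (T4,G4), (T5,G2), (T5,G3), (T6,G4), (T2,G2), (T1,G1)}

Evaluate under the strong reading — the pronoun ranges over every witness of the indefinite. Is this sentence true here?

True

"it" takes "a garment" as antecedent — a donkey pronoun bound across the clause boundary.
Strong reading: for every (t,g) with cut(t,g), stitched(t,g).
Restrictor pairs: (T1,G1) ✓  (T1,G2) ✓  (T1,G4) ✓  (T2,G1) ✓  (T2,G2) ✓  (T3,G1) ✓  (T3,G3) ✓  (T3,G4) ✓  (T4,G4) ✓  (T5,G2) ✓  (T6,G1) ✓  (T6,G2) ✓  (T6,G4) ✓  (T7,G1) ✓  (T7,G3) ✓  (T7,G4) ✓
Every restrictor pair satisfies the scope.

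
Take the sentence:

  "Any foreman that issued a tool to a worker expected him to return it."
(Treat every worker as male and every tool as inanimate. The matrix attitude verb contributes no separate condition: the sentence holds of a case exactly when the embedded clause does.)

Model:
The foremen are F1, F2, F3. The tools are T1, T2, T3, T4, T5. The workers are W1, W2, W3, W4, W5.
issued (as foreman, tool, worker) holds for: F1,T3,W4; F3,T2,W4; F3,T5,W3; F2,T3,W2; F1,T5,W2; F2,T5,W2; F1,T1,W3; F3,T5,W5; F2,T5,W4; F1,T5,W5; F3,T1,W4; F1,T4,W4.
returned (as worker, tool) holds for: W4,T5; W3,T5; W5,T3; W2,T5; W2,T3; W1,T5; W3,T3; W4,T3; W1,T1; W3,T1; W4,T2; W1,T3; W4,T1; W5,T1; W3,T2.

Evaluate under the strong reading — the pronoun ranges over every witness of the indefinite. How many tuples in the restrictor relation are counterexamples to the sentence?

"him" takes "a worker" as antecedent and "it" takes "a tool"; both are donkey pronouns co-varying with the restrictor.
Strong reading: for every (f,t,w) with issued(f,t,w), returned(w,t).
Restrictor triples: (F1,T1,W3)→returned(W3,T1) ✓  (F1,T3,W4)→returned(W4,T3) ✓  (F1,T4,W4)→returned(W4,T4) ✗  (F1,T5,W2)→returned(W2,T5) ✓  (F1,T5,W5)→returned(W5,T5) ✗  (F2,T3,W2)→returned(W2,T3) ✓  (F2,T5,W2)→returned(W2,T5) ✓  (F2,T5,W4)→returned(W4,T5) ✓  (F3,T1,W4)→returned(W4,T1) ✓  (F3,T2,W4)→returned(W4,T2) ✓  (F3,T5,W3)→returned(W3,T5) ✓  (F3,T5,W5)→returned(W5,T5) ✗
Counterexamples (restrictor triples failing the scope): 3.

3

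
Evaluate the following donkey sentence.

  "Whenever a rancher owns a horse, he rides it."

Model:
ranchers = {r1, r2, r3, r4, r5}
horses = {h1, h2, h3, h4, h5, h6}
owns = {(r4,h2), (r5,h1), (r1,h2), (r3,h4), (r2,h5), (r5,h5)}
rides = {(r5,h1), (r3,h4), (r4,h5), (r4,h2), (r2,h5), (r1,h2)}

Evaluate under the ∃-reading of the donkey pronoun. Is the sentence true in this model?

"it" takes "a horse" as antecedent — a donkey pronoun bound across the clause boundary.
Weak reading: every rancher r with some owns-horse has at least one owns-horse h such that rides(r,h).
Per rancher: r1:✓  r2:✓  r3:✓  r4:✓  r5:✓
Every rancher in the restrictor has a witness.

True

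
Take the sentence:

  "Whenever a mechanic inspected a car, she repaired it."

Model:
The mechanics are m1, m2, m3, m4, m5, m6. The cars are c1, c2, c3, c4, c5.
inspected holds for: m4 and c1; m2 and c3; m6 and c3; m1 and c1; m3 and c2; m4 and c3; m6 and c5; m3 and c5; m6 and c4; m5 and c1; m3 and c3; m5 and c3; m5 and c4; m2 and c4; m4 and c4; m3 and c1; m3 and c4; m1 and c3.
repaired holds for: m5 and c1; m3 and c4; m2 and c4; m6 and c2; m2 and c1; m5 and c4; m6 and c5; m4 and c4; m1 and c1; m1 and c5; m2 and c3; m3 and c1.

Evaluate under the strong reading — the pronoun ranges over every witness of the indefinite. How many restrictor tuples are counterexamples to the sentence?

9

"it" takes "a car" as antecedent — a donkey pronoun bound across the clause boundary.
Strong reading: for every (m,c) with inspected(m,c), repaired(m,c).
Restrictor pairs: (m1,c1) ✓  (m1,c3) ✗  (m2,c3) ✓  (m2,c4) ✓  (m3,c1) ✓  (m3,c2) ✗  (m3,c3) ✗  (m3,c4) ✓  (m3,c5) ✗  (m4,c1) ✗  (m4,c3) ✗  (m4,c4) ✓  (m5,c1) ✓  (m5,c3) ✗  (m5,c4) ✓  (m6,c3) ✗  (m6,c4) ✗  (m6,c5) ✓
Counterexamples (restrictor pairs failing the scope): 9.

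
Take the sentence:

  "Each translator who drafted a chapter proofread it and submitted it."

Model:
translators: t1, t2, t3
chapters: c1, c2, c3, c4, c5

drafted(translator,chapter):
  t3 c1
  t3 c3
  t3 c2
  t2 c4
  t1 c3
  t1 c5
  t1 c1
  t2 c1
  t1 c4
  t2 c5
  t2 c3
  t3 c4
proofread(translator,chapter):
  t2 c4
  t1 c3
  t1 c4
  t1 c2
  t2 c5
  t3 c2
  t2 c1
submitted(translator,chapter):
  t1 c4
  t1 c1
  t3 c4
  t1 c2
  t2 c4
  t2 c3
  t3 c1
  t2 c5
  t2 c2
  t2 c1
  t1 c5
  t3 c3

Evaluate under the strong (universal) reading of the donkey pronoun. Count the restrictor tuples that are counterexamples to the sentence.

8

"it" takes "a chapter" as antecedent — a donkey pronoun bound across the clause boundary.
Strong reading: for every (t,c) with drafted(t,c), proofread(t,c) ∧ submitted(t,c).
Restrictor pairs: (t1,c1) ✗  (t1,c3) ✗  (t1,c4) ✓  (t1,c5) ✗  (t2,c1) ✓  (t2,c3) ✗  (t2,c4) ✓  (t2,c5) ✓  (t3,c1) ✗  (t3,c2) ✗  (t3,c3) ✗  (t3,c4) ✗
Counterexamples (restrictor pairs failing the scope): 8.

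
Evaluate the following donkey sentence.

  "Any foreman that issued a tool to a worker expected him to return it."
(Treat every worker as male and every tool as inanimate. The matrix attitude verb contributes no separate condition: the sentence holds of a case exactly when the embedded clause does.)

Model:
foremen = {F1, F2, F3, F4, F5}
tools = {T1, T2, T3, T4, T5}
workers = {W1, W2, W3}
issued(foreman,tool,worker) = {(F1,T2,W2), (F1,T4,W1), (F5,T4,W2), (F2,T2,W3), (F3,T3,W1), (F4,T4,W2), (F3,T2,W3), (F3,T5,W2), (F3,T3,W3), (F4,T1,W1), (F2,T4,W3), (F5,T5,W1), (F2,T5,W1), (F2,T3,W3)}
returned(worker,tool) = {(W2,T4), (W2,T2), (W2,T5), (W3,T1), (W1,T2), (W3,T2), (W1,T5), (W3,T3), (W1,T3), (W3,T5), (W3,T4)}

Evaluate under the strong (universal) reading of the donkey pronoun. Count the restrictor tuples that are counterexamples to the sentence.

2

"him" takes "a worker" as antecedent and "it" takes "a tool"; both are donkey pronouns co-varying with the restrictor.
Strong reading: for every (f,t,w) with issued(f,t,w), returned(w,t).
Restrictor triples: (F1,T2,W2)→returned(W2,T2) ✓  (F1,T4,W1)→returned(W1,T4) ✗  (F2,T2,W3)→returned(W3,T2) ✓  (F2,T3,W3)→returned(W3,T3) ✓  (F2,T4,W3)→returned(W3,T4) ✓  (F2,T5,W1)→returned(W1,T5) ✓  (F3,T2,W3)→returned(W3,T2) ✓  (F3,T3,W1)→returned(W1,T3) ✓  (F3,T3,W3)→returned(W3,T3) ✓  (F3,T5,W2)→returned(W2,T5) ✓  (F4,T1,W1)→returned(W1,T1) ✗  (F4,T4,W2)→returned(W2,T4) ✓  (F5,T4,W2)→returned(W2,T4) ✓  (F5,T5,W1)→returned(W1,T5) ✓
Counterexamples (restrictor triples failing the scope): 2.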